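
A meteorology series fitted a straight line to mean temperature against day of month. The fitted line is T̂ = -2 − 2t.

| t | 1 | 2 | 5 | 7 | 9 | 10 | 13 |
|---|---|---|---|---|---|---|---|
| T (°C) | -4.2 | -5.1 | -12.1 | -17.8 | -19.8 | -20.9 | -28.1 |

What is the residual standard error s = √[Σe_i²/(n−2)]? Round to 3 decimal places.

s = 1.035

t=1: T̂ = -2 − 2·1 = -4; e = -4.2 − (-4) = -0.2
t=2: T̂ = -2 − 2·2 = -6; e = -5.1 − (-6) = 0.9
t=5: T̂ = -2 − 2·5 = -12; e = -12.1 − (-12) = -0.1
t=7: T̂ = -2 − 2·7 = -16; e = -17.8 − (-16) = -1.8
t=9: T̂ = -2 − 2·9 = -20; e = -19.8 − (-20) = 0.2
t=10: T̂ = -2 − 2·10 = -22; e = -20.9 − (-22) = 1.1
t=13: T̂ = -2 − 2·13 = -28; e = -28.1 − (-28) = -0.1
SSE = 0.04 + 0.81 + 0.01 + 3.24 + 0.04 + 1.21 + 0.01 = 5.36
s = √(5.36/5) = √1.072 ≈ 1.035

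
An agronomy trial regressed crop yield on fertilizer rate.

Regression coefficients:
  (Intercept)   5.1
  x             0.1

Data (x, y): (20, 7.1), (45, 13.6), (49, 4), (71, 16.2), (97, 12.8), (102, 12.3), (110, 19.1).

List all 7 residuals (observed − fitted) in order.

0, 4, -6, 4, -2, -3, 3

x=20: ŷ = 5.1 + 0.1·20 = 7.1; e = 7.1 − 7.1 = 0
x=45: ŷ = 5.1 + 0.1·45 = 9.6; e = 13.6 − 9.6 = 4
x=49: ŷ = 5.1 + 0.1·49 = 10; e = 4 − 10 = -6
x=71: ŷ = 5.1 + 0.1·71 = 12.2; e = 16.2 − 12.2 = 4
x=97: ŷ = 5.1 + 0.1·97 = 14.8; e = 12.8 − 14.8 = -2
x=102: ŷ = 5.1 + 0.1·102 = 15.3; e = 12.3 − 15.3 = -3
x=110: ŷ = 5.1 + 0.1·110 = 16.1; e = 19.1 − 16.1 = 3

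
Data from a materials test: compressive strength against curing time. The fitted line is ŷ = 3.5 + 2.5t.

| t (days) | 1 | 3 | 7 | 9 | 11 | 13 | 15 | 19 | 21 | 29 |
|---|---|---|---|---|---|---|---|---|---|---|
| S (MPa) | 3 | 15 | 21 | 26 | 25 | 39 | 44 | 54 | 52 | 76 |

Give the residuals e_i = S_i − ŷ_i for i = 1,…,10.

-3, 4, 0, 0, -6, 3, 3, 3, -4, 0

t=1: ŷ = 3.5 + 2.5·1 = 6; e = 3 − 6 = -3
t=3: ŷ = 3.5 + 2.5·3 = 11; e = 15 − 11 = 4
t=7: ŷ = 3.5 + 2.5·7 = 21; e = 21 − 21 = 0
t=9: ŷ = 3.5 + 2.5·9 = 26; e = 26 − 26 = 0
t=11: ŷ = 3.5 + 2.5·11 = 31; e = 25 − 31 = -6
t=13: ŷ = 3.5 + 2.5·13 = 36; e = 39 − 36 = 3
t=15: ŷ = 3.5 + 2.5·15 = 41; e = 44 − 41 = 3
t=19: ŷ = 3.5 + 2.5·19 = 51; e = 54 − 51 = 3
t=21: ŷ = 3.5 + 2.5·21 = 56; e = 52 − 56 = -4
t=29: ŷ = 3.5 + 2.5·29 = 76; e = 76 − 76 = 0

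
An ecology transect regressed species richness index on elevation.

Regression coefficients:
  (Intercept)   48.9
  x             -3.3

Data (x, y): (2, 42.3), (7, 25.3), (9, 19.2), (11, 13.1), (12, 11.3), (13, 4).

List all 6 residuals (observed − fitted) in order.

x=2: ŷ = 48.9 − 3.3·2 = 42.3; r = 42.3 − 42.3 = 0
x=7: ŷ = 48.9 − 3.3·7 = 25.8; r = 25.3 − 25.8 = -0.5
x=9: ŷ = 48.9 − 3.3·9 = 19.2; r = 19.2 − 19.2 = 0
x=11: ŷ = 48.9 − 3.3·11 = 12.6; r = 13.1 − 12.6 = 0.5
x=12: ŷ = 48.9 − 3.3·12 = 9.3; r = 11.3 − 9.3 = 2
x=13: ŷ = 48.9 − 3.3·13 = 6; r = 4 − 6 = -2

0, -0.5, 0, 0.5, 2, -2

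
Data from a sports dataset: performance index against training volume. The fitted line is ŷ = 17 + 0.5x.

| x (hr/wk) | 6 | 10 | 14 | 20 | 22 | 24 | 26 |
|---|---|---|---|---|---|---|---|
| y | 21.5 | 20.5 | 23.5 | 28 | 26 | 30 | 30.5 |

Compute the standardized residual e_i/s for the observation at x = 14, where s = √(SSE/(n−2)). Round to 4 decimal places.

-0.3371

x=6: ŷ = 17 + 0.5·6 = 20; e = 21.5 − 20 = 1.5
x=10: ŷ = 17 + 0.5·10 = 22; e = 20.5 − 22 = -1.5
x=14: ŷ = 17 + 0.5·14 = 24; e = 23.5 − 24 = -0.5
x=20: ŷ = 17 + 0.5·20 = 27; e = 28 − 27 = 1
x=22: ŷ = 17 + 0.5·22 = 28; e = 26 − 28 = -2
x=24: ŷ = 17 + 0.5·24 = 29; e = 30 − 29 = 1
x=26: ŷ = 17 + 0.5·26 = 30; e = 30.5 − 30 = 0.5
SSE = 2.25 + 2.25 + 0.25 + 1 + 4 + 1 + 0.25 = 11
s = √(11/5) = 1.48324
e/s = -0.5 / 1.48324 = -0.3371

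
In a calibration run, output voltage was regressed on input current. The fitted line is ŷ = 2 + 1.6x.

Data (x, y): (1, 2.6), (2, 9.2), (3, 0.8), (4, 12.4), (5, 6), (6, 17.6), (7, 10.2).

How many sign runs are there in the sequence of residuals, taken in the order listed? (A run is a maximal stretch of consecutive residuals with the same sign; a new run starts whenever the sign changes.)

x=1: ŷ = 2 + 1.6·1 = 3.6; r = 2.6 − 3.6 = -1
x=2: ŷ = 2 + 1.6·2 = 5.2; r = 9.2 − 5.2 = 4
x=3: ŷ = 2 + 1.6·3 = 6.8; r = 0.8 − 6.8 = -6
x=4: ŷ = 2 + 1.6·4 = 8.4; r = 12.4 − 8.4 = 4
x=5: ŷ = 2 + 1.6·5 = 10; r = 6 − 10 = -4
x=6: ŷ = 2 + 1.6·6 = 11.6; r = 17.6 − 11.6 = 6
x=7: ŷ = 2 + 1.6·7 = 13.2; r = 10.2 − 13.2 = -3
Signs: − + − + − + −
Runs: −×1, +×1, −×1, +×1, −×1, +×1, −×1 → 7

7 runs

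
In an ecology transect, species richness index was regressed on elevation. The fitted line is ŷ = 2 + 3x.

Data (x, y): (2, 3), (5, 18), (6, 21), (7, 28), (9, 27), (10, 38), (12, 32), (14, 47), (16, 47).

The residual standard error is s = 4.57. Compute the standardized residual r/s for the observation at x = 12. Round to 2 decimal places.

-1.31

ŷ = 2 + 3·12 = 38
r = 32 − 38 = -6
r/s = -6 / 4.57 = -1.31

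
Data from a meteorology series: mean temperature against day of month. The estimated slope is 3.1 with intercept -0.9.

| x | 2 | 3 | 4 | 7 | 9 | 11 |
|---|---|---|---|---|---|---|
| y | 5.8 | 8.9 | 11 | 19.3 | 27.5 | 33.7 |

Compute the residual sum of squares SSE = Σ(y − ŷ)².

x=2: ŷ = -0.9 + 3.1·2 = 5.3; e = 5.8 − 5.3 = 0.5
x=3: ŷ = -0.9 + 3.1·3 = 8.4; e = 8.9 − 8.4 = 0.5
x=4: ŷ = -0.9 + 3.1·4 = 11.5; e = 11 − 11.5 = -0.5
x=7: ŷ = -0.9 + 3.1·7 = 20.8; e = 19.3 − 20.8 = -1.5
x=9: ŷ = -0.9 + 3.1·9 = 27; e = 27.5 − 27 = 0.5
x=11: ŷ = -0.9 + 3.1·11 = 33.2; e = 33.7 − 33.2 = 0.5
SSE = 0.25 + 0.25 + 0.25 + 2.25 + 0.25 + 0.25 = 3.5

SSE = 3.5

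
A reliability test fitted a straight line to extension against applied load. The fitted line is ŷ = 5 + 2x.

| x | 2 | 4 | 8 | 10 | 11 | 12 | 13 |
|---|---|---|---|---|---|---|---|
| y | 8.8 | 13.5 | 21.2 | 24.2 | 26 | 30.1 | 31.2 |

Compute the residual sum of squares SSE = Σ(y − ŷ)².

x=2: ŷ = 5 + 2·2 = 9; e = 8.8 − 9 = -0.2
x=4: ŷ = 5 + 2·4 = 13; e = 13.5 − 13 = 0.5
x=8: ŷ = 5 + 2·8 = 21; e = 21.2 − 21 = 0.2
x=10: ŷ = 5 + 2·10 = 25; e = 24.2 − 25 = -0.8
x=11: ŷ = 5 + 2·11 = 27; e = 26 − 27 = -1
x=12: ŷ = 5 + 2·12 = 29; e = 30.1 − 29 = 1.1
x=13: ŷ = 5 + 2·13 = 31; e = 31.2 − 31 = 0.2
SSE = 0.04 + 0.25 + 0.04 + 0.64 + 1 + 1.21 + 0.04 = 3.22

SSE = 3.22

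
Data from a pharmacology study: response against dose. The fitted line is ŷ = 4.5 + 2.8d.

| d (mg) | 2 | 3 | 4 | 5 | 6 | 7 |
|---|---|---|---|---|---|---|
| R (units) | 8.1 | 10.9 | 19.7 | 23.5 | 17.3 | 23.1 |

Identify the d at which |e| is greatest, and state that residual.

d=2: ŷ = 4.5 + 2.8·2 = 10.1; e = 8.1 − 10.1 = -2
d=3: ŷ = 4.5 + 2.8·3 = 12.9; e = 10.9 − 12.9 = -2
d=4: ŷ = 4.5 + 2.8·4 = 15.7; e = 19.7 − 15.7 = 4
d=5: ŷ = 4.5 + 2.8·5 = 18.5; e = 23.5 − 18.5 = 5
d=6: ŷ = 4.5 + 2.8·6 = 21.3; e = 17.3 − 21.3 = -4
d=7: ŷ = 4.5 + 2.8·7 = 24.1; e = 23.1 − 24.1 = -1
Largest |e| is 5 at d = 5, residual 5.

d = 5, e = 5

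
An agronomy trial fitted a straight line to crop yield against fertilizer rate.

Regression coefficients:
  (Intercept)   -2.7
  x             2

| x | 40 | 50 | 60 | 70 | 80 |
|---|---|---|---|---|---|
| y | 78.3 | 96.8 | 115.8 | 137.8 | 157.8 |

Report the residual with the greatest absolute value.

x=40: ŷ = -2.7 + 2·40 = 77.3; e = 78.3 − 77.3 = 1
x=50: ŷ = -2.7 + 2·50 = 97.3; e = 96.8 − 97.3 = -0.5
x=60: ŷ = -2.7 + 2·60 = 117.3; e = 115.8 − 117.3 = -1.5
x=70: ŷ = -2.7 + 2·70 = 137.3; e = 137.8 − 137.3 = 0.5
x=80: ŷ = -2.7 + 2·80 = 157.3; e = 157.8 − 157.3 = 0.5
Largest |e| is 1.5 at x = 60, residual -1.5.

e = -1.5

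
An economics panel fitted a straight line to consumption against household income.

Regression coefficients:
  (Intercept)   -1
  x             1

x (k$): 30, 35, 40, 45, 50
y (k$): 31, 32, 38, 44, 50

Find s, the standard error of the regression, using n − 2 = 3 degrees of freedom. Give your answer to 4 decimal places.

s = 1.8257

x=30: ŷ = -1 + 30 = 29; e = 31 − 29 = 2
x=35: ŷ = -1 + 35 = 34; e = 32 − 34 = -2
x=40: ŷ = -1 + 40 = 39; e = 38 − 39 = -1
x=45: ŷ = -1 + 45 = 44; e = 44 − 44 = 0
x=50: ŷ = -1 + 50 = 49; e = 50 − 49 = 1
SSE = 4 + 4 + 1 + 0 + 1 = 10
s = √(10/3) = √3.33333 ≈ 1.8257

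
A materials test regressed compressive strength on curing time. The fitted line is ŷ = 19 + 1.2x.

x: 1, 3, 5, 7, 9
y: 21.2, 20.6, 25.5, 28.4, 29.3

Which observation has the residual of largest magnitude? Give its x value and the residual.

x=1: ŷ = 19 + 1.2·1 = 20.2; e = 21.2 − 20.2 = 1
x=3: ŷ = 19 + 1.2·3 = 22.6; e = 20.6 − 22.6 = -2
x=5: ŷ = 19 + 1.2·5 = 25; e = 25.5 − 25 = 0.5
x=7: ŷ = 19 + 1.2·7 = 27.4; e = 28.4 − 27.4 = 1
x=9: ŷ = 19 + 1.2·9 = 29.8; e = 29.3 − 29.8 = -0.5
Largest |e| is 2 at x = 3, residual -2.

x = 3, e = -2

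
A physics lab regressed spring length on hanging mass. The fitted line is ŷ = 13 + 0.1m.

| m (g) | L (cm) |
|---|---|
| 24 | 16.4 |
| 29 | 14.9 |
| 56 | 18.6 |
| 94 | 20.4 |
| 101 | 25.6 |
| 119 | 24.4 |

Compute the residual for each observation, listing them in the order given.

m=24: ŷ = 13 + 0.1·24 = 15.4; e = 16.4 − 15.4 = 1
m=29: ŷ = 13 + 0.1·29 = 15.9; e = 14.9 − 15.9 = -1
m=56: ŷ = 13 + 0.1·56 = 18.6; e = 18.6 − 18.6 = 0
m=94: ŷ = 13 + 0.1·94 = 22.4; e = 20.4 − 22.4 = -2
m=101: ŷ = 13 + 0.1·101 = 23.1; e = 25.6 − 23.1 = 2.5
m=119: ŷ = 13 + 0.1·119 = 24.9; e = 24.4 − 24.9 = -0.5

1, -1, 0, -2, 2.5, -0.5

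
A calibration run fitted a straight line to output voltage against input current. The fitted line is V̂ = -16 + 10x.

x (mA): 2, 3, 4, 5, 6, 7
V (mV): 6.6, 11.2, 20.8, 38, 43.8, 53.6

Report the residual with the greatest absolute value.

x=2: V̂ = -16 + 10·2 = 4; e = 6.6 − 4 = 2.6
x=3: V̂ = -16 + 10·3 = 14; e = 11.2 − 14 = -2.8
x=4: V̂ = -16 + 10·4 = 24; e = 20.8 − 24 = -3.2
x=5: V̂ = -16 + 10·5 = 34; e = 38 − 34 = 4
x=6: V̂ = -16 + 10·6 = 44; e = 43.8 − 44 = -0.2
x=7: V̂ = -16 + 10·7 = 54; e = 53.6 − 54 = -0.4
Largest |e| is 4 at x = 5, residual 4.

e = 4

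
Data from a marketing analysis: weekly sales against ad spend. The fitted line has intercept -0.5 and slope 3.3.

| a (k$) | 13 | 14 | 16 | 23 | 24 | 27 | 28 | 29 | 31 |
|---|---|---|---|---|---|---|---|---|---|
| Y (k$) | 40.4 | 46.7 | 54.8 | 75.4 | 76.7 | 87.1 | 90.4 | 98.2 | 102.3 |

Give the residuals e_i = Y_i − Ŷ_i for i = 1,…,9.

-2, 1, 2.5, 0, -2, -1.5, -1.5, 3, 0.5

a=13: Ŷ = -0.5 + 3.3·13 = 42.4; e = 40.4 − 42.4 = -2
a=14: Ŷ = -0.5 + 3.3·14 = 45.7; e = 46.7 − 45.7 = 1
a=16: Ŷ = -0.5 + 3.3·16 = 52.3; e = 54.8 − 52.3 = 2.5
a=23: Ŷ = -0.5 + 3.3·23 = 75.4; e = 75.4 − 75.4 = 0
a=24: Ŷ = -0.5 + 3.3·24 = 78.7; e = 76.7 − 78.7 = -2
a=27: Ŷ = -0.5 + 3.3·27 = 88.6; e = 87.1 − 88.6 = -1.5
a=28: Ŷ = -0.5 + 3.3·28 = 91.9; e = 90.4 − 91.9 = -1.5
a=29: Ŷ = -0.5 + 3.3·29 = 95.2; e = 98.2 − 95.2 = 3
a=31: Ŷ = -0.5 + 3.3·31 = 101.8; e = 102.3 − 101.8 = 0.5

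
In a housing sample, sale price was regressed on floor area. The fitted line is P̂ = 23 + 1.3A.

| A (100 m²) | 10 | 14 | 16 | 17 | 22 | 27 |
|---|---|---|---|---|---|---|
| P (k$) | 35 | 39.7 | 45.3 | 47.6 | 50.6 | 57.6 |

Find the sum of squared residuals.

SSE = 13

A=10: P̂ = 23 + 1.3·10 = 36; r = 35 − 36 = -1
A=14: P̂ = 23 + 1.3·14 = 41.2; r = 39.7 − 41.2 = -1.5
A=16: P̂ = 23 + 1.3·16 = 43.8; r = 45.3 − 43.8 = 1.5
A=17: P̂ = 23 + 1.3·17 = 45.1; r = 47.6 − 45.1 = 2.5
A=22: P̂ = 23 + 1.3·22 = 51.6; r = 50.6 − 51.6 = -1
A=27: P̂ = 23 + 1.3·27 = 58.1; r = 57.6 − 58.1 = -0.5
SSE = 1 + 2.25 + 2.25 + 6.25 + 1 + 0.25 = 13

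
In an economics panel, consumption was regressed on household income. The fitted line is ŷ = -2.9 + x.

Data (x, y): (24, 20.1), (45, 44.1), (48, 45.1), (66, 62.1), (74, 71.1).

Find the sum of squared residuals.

SSE = 6

x=24: ŷ = -2.9 + 24 = 21.1; r = 20.1 − 21.1 = -1
x=45: ŷ = -2.9 + 45 = 42.1; r = 44.1 − 42.1 = 2
x=48: ŷ = -2.9 + 48 = 45.1; r = 45.1 − 45.1 = 0
x=66: ŷ = -2.9 + 66 = 63.1; r = 62.1 − 63.1 = -1
x=74: ŷ = -2.9 + 74 = 71.1; r = 71.1 − 71.1 = 0
SSE = 1 + 4 + 0 + 1 + 0 = 6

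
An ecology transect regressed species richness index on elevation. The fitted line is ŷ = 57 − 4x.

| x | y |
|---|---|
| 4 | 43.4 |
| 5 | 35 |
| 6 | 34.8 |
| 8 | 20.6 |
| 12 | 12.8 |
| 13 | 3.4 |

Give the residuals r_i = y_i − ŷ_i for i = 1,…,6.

2.4, -2, 1.8, -4.4, 3.8, -1.6

x=4: ŷ = 57 − 4·4 = 41; r = 43.4 − 41 = 2.4
x=5: ŷ = 57 − 4·5 = 37; r = 35 − 37 = -2
x=6: ŷ = 57 − 4·6 = 33; r = 34.8 − 33 = 1.8
x=8: ŷ = 57 − 4·8 = 25; r = 20.6 − 25 = -4.4
x=12: ŷ = 57 − 4·12 = 9; r = 12.8 − 9 = 3.8
x=13: ŷ = 57 − 4·13 = 5; r = 3.4 − 5 = -1.6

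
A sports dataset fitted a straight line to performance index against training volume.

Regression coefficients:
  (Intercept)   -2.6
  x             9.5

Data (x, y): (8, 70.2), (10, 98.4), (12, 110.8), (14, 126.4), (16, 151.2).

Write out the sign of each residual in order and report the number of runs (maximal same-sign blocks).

4 runs

x=8: ŷ = -2.6 + 9.5·8 = 73.4; r = 70.2 − 73.4 = -3.2
x=10: ŷ = -2.6 + 9.5·10 = 92.4; r = 98.4 − 92.4 = 6
x=12: ŷ = -2.6 + 9.5·12 = 111.4; r = 110.8 − 111.4 = -0.6
x=14: ŷ = -2.6 + 9.5·14 = 130.4; r = 126.4 − 130.4 = -4
x=16: ŷ = -2.6 + 9.5·16 = 149.4; r = 151.2 − 149.4 = 1.8
Signs: − + − − +
Runs: −×1, +×1, −×2, +×1 → 4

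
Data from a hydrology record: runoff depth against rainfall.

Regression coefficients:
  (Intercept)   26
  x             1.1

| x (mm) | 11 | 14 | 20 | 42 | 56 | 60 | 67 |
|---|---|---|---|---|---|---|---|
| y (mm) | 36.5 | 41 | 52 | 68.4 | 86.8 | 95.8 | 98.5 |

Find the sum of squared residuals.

SSE = 49.68

x=11: ŷ = 26 + 1.1·11 = 38.1; r = 36.5 − 38.1 = -1.6
x=14: ŷ = 26 + 1.1·14 = 41.4; r = 41 − 41.4 = -0.4
x=20: ŷ = 26 + 1.1·20 = 48; r = 52 − 48 = 4
x=42: ŷ = 26 + 1.1·42 = 72.2; r = 68.4 − 72.2 = -3.8
x=56: ŷ = 26 + 1.1·56 = 87.6; r = 86.8 − 87.6 = -0.8
x=60: ŷ = 26 + 1.1·60 = 92; r = 95.8 − 92 = 3.8
x=67: ŷ = 26 + 1.1·67 = 99.7; r = 98.5 − 99.7 = -1.2
SSE = 2.56 + 0.16 + 16 + 14.44 + 0.64 + 14.44 + 1.44 = 49.68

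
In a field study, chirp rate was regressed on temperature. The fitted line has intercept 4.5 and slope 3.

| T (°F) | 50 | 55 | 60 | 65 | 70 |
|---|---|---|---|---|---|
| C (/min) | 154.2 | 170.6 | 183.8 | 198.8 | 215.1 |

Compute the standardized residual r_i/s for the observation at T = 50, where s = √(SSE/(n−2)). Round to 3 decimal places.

-0.320

T=50: Ĉ = 4.5 + 3·50 = 154.5; r = 154.2 − 154.5 = -0.3
T=55: Ĉ = 4.5 + 3·55 = 169.5; r = 170.6 − 169.5 = 1.1
T=60: Ĉ = 4.5 + 3·60 = 184.5; r = 183.8 − 184.5 = -0.7
T=65: Ĉ = 4.5 + 3·65 = 199.5; r = 198.8 − 199.5 = -0.7
T=70: Ĉ = 4.5 + 3·70 = 214.5; r = 215.1 − 214.5 = 0.6
SSE = 0.09 + 1.21 + 0.49 + 0.49 + 0.36 = 2.64
s = √(2.64/3) = 0.938083
r/s = -0.3 / 0.938083 = -0.320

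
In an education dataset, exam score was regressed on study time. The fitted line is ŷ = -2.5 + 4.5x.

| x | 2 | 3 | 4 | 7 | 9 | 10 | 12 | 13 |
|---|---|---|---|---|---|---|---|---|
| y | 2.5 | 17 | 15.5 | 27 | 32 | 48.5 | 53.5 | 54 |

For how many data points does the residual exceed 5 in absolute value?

x=2: ŷ = -2.5 + 4.5·2 = 6.5; r = 2.5 − 6.5 = -4
x=3: ŷ = -2.5 + 4.5·3 = 11; r = 17 − 11 = 6
x=4: ŷ = -2.5 + 4.5·4 = 15.5; r = 15.5 − 15.5 = 0
x=7: ŷ = -2.5 + 4.5·7 = 29; r = 27 − 29 = -2
x=9: ŷ = -2.5 + 4.5·9 = 38; r = 32 − 38 = -6
x=10: ŷ = -2.5 + 4.5·10 = 42.5; r = 48.5 − 42.5 = 6
x=12: ŷ = -2.5 + 4.5·12 = 51.5; r = 53.5 − 51.5 = 2
x=13: ŷ = -2.5 + 4.5·13 = 56; r = 54 − 56 = -2
|r| > 5: x=3 (|r|=6), x=9 (|r|=6), x=10 (|r|=6) → 3

3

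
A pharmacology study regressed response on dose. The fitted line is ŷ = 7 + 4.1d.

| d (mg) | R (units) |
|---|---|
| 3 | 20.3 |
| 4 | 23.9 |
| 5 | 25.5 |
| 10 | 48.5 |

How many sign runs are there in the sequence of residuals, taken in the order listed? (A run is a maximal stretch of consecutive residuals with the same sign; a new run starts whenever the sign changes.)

d=3: ŷ = 7 + 4.1·3 = 19.3; e = 20.3 − 19.3 = 1
d=4: ŷ = 7 + 4.1·4 = 23.4; e = 23.9 − 23.4 = 0.5
d=5: ŷ = 7 + 4.1·5 = 27.5; e = 25.5 − 27.5 = -2
d=10: ŷ = 7 + 4.1·10 = 48; e = 48.5 − 48 = 0.5
Signs: + + − +
Runs: +×2, −×1, +×1 → 3

3 runs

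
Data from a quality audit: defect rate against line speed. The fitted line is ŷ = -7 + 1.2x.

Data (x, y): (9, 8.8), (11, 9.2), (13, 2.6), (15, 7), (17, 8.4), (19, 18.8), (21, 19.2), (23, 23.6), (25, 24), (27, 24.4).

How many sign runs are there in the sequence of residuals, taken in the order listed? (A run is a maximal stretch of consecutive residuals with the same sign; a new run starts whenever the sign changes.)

4 runs

x=9: ŷ = -7 + 1.2·9 = 3.8; r = 8.8 − 3.8 = 5
x=11: ŷ = -7 + 1.2·11 = 6.2; r = 9.2 − 6.2 = 3
x=13: ŷ = -7 + 1.2·13 = 8.6; r = 2.6 − 8.6 = -6
x=15: ŷ = -7 + 1.2·15 = 11; r = 7 − 11 = -4
x=17: ŷ = -7 + 1.2·17 = 13.4; r = 8.4 − 13.4 = -5
x=19: ŷ = -7 + 1.2·19 = 15.8; r = 18.8 − 15.8 = 3
x=21: ŷ = -7 + 1.2·21 = 18.2; r = 19.2 − 18.2 = 1
x=23: ŷ = -7 + 1.2·23 = 20.6; r = 23.6 − 20.6 = 3
x=25: ŷ = -7 + 1.2·25 = 23; r = 24 − 23 = 1
x=27: ŷ = -7 + 1.2·27 = 25.4; r = 24.4 − 25.4 = -1
Signs: + + − − − + + + + −
Runs: +×2, −×3, +×4, −×1 → 4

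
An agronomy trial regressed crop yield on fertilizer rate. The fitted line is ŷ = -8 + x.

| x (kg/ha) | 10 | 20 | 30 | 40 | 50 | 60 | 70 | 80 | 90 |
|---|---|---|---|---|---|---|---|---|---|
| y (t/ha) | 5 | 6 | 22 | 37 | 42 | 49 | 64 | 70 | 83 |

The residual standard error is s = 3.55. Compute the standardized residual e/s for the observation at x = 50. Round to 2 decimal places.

0.00

ŷ = -8 + 50 = 42
e = 42 − 42 = 0
e/s = 0 / 3.55 = 0.00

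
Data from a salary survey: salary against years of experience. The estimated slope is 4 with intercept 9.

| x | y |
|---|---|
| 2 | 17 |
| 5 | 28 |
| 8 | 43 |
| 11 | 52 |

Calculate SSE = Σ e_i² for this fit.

x=2: ŷ = 9 + 4·2 = 17; e = 17 − 17 = 0
x=5: ŷ = 9 + 4·5 = 29; e = 28 − 29 = -1
x=8: ŷ = 9 + 4·8 = 41; e = 43 − 41 = 2
x=11: ŷ = 9 + 4·11 = 53; e = 52 − 53 = -1
SSE = 0 + 1 + 4 + 1 = 6

SSE = 6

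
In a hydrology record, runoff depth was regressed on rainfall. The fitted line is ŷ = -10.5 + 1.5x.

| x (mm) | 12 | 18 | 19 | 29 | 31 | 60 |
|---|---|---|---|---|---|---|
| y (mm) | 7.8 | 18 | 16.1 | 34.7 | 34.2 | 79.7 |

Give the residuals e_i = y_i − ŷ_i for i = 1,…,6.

x=12: ŷ = -10.5 + 1.5·12 = 7.5; e = 7.8 − 7.5 = 0.3
x=18: ŷ = -10.5 + 1.5·18 = 16.5; e = 18 − 16.5 = 1.5
x=19: ŷ = -10.5 + 1.5·19 = 18; e = 16.1 − 18 = -1.9
x=29: ŷ = -10.5 + 1.5·29 = 33; e = 34.7 − 33 = 1.7
x=31: ŷ = -10.5 + 1.5·31 = 36; e = 34.2 − 36 = -1.8
x=60: ŷ = -10.5 + 1.5·60 = 79.5; e = 79.7 − 79.5 = 0.2

0.3, 1.5, -1.9, 1.7, -1.8, 0.2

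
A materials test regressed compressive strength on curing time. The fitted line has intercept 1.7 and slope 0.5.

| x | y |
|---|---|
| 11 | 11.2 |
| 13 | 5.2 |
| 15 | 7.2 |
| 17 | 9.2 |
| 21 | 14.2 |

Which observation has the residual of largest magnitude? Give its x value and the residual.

x = 11, r = 4

x=11: ŷ = 1.7 + 0.5·11 = 7.2; r = 11.2 − 7.2 = 4
x=13: ŷ = 1.7 + 0.5·13 = 8.2; r = 5.2 − 8.2 = -3
x=15: ŷ = 1.7 + 0.5·15 = 9.2; r = 7.2 − 9.2 = -2
x=17: ŷ = 1.7 + 0.5·17 = 10.2; r = 9.2 − 10.2 = -1
x=21: ŷ = 1.7 + 0.5·21 = 12.2; r = 14.2 − 12.2 = 2
Largest |r| is 4 at x = 11, residual 4.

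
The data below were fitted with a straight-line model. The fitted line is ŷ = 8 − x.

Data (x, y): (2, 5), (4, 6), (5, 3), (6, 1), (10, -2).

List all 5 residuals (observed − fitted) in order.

x=2: ŷ = 8 − 2 = 6; r = 5 − 6 = -1
x=4: ŷ = 8 − 4 = 4; r = 6 − 4 = 2
x=5: ŷ = 8 − 5 = 3; r = 3 − 3 = 0
x=6: ŷ = 8 − 6 = 2; r = 1 − 2 = -1
x=10: ŷ = 8 − 10 = -2; r = -2 − (-2) = 0

-1, 2, 0, -1, 0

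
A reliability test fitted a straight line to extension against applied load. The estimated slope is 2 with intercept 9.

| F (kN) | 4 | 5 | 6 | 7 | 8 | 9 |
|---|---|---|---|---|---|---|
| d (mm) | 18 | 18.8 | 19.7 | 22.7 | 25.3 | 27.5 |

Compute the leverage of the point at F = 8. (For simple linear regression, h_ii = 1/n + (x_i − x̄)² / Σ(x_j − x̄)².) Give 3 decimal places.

F̄ = (4 + 5 + 6 + 7 + 8 + 9)/6 = 6.5
Σ(F − F̄)² = 6.25 + 2.25 + 0.25 + 0.25 + 2.25 + 6.25 = 17.5
h = 1/6 + (1.5)²/17.5 = 0.166667 + 0.128571 = 0.295

h = 0.295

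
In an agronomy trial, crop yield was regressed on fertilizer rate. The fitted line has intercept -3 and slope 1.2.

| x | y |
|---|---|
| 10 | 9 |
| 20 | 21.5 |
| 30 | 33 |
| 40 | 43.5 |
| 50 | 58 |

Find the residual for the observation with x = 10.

r = 0

ŷ = -3 + 1.2·10 = 9
r = 9 − 9 = 0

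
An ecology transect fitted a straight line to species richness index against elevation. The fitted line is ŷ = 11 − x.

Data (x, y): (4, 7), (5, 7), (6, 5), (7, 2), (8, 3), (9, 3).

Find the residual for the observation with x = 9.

ŷ = 11 − 9 = 2
e = 3 − 2 = 1

e = 1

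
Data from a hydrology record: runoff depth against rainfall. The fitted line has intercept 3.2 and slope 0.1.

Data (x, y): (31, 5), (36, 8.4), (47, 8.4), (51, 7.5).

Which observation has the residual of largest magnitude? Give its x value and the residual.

x=31: ŷ = 3.2 + 0.1·31 = 6.3; r = 5 − 6.3 = -1.3
x=36: ŷ = 3.2 + 0.1·36 = 6.8; r = 8.4 − 6.8 = 1.6
x=47: ŷ = 3.2 + 0.1·47 = 7.9; r = 8.4 − 7.9 = 0.5
x=51: ŷ = 3.2 + 0.1·51 = 8.3; r = 7.5 − 8.3 = -0.8
Largest |r| is 1.6 at x = 36, residual 1.6.

x = 36, r = 1.6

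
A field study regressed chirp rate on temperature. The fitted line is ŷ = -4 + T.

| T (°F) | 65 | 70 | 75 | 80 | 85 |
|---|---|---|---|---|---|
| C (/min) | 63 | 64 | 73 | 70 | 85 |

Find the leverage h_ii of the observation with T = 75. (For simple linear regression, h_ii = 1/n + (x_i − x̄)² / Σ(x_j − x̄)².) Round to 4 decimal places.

T̄ = (65 + 70 + 75 + 80 + 85)/5 = 75
Σ(T − T̄)² = 100 + 25 + 0 + 25 + 100 = 250
h = 1/5 + (0)²/250 = 0.2 + 0 = 0.2000

h = 0.2000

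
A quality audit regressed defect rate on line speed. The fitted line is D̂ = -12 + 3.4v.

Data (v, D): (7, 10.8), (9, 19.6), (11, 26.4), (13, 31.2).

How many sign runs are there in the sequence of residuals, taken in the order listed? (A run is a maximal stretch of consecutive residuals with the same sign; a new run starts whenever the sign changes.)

3 runs

v=7: D̂ = -12 + 3.4·7 = 11.8; r = 10.8 − 11.8 = -1
v=9: D̂ = -12 + 3.4·9 = 18.6; r = 19.6 − 18.6 = 1
v=11: D̂ = -12 + 3.4·11 = 25.4; r = 26.4 − 25.4 = 1
v=13: D̂ = -12 + 3.4·13 = 32.2; r = 31.2 − 32.2 = -1
Signs: − + + −
Runs: −×1, +×2, −×1 → 3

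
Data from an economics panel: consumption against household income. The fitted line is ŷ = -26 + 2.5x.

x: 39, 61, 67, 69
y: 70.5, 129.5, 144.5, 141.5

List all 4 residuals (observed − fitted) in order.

-1, 3, 3, -5

x=39: ŷ = -26 + 2.5·39 = 71.5; e = 70.5 − 71.5 = -1
x=61: ŷ = -26 + 2.5·61 = 126.5; e = 129.5 − 126.5 = 3
x=67: ŷ = -26 + 2.5·67 = 141.5; e = 144.5 − 141.5 = 3
x=69: ŷ = -26 + 2.5·69 = 146.5; e = 141.5 − 146.5 = -5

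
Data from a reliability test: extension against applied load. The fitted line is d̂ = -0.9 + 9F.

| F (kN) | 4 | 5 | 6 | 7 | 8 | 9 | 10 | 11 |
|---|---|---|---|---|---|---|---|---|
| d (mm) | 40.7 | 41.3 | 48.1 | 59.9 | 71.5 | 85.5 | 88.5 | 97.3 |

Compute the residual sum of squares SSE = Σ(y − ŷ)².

SSE = 99.36

F=4: d̂ = -0.9 + 9·4 = 35.1; r = 40.7 − 35.1 = 5.6
F=5: d̂ = -0.9 + 9·5 = 44.1; r = 41.3 − 44.1 = -2.8
F=6: d̂ = -0.9 + 9·6 = 53.1; r = 48.1 − 53.1 = -5
F=7: d̂ = -0.9 + 9·7 = 62.1; r = 59.9 − 62.1 = -2.2
F=8: d̂ = -0.9 + 9·8 = 71.1; r = 71.5 − 71.1 = 0.4
F=9: d̂ = -0.9 + 9·9 = 80.1; r = 85.5 − 80.1 = 5.4
F=10: d̂ = -0.9 + 9·10 = 89.1; r = 88.5 − 89.1 = -0.6
F=11: d̂ = -0.9 + 9·11 = 98.1; r = 97.3 − 98.1 = -0.8
SSE = 31.36 + 7.84 + 25 + 4.84 + 0.16 + 29.16 + 0.36 + 0.64 = 99.36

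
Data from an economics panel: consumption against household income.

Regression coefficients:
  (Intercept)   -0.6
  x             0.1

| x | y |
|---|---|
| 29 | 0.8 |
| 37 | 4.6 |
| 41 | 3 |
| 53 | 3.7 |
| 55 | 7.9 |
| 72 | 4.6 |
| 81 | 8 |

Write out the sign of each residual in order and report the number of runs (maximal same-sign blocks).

x=29: ŷ = -0.6 + 0.1·29 = 2.3; r = 0.8 − 2.3 = -1.5
x=37: ŷ = -0.6 + 0.1·37 = 3.1; r = 4.6 − 3.1 = 1.5
x=41: ŷ = -0.6 + 0.1·41 = 3.5; r = 3 − 3.5 = -0.5
x=53: ŷ = -0.6 + 0.1·53 = 4.7; r = 3.7 − 4.7 = -1
x=55: ŷ = -0.6 + 0.1·55 = 4.9; r = 7.9 − 4.9 = 3
x=72: ŷ = -0.6 + 0.1·72 = 6.6; r = 4.6 − 6.6 = -2
x=81: ŷ = -0.6 + 0.1·81 = 7.5; r = 8 − 7.5 = 0.5
Signs: − + − − + − +
Runs: −×1, +×1, −×2, +×1, −×1, +×1 → 6

6 runs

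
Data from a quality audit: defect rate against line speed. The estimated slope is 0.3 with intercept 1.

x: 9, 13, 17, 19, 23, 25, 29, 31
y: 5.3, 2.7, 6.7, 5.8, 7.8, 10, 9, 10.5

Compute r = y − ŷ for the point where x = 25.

r = 1.5

ŷ = 1 + 0.3·25 = 8.5
r = 10 − 8.5 = 1.5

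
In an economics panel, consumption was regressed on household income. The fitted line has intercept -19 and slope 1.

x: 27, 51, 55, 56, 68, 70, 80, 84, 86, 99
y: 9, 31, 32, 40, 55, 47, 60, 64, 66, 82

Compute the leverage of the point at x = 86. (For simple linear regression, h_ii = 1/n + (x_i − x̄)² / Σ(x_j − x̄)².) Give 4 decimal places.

x̄ = (27 + 51 + 55 + 56 + 68 + 70 + 80 + 84 + 86 + 99)/10 = 67.6
Σ(x − x̄)² = 1648.36 + 275.56 + 158.76 + 134.56 + 0.16 + 5.76 + 153.76 + 268.96 + 338.56 + 985.96 = 3970.4
h = 1/10 + (18.4)²/3970.4 = 0.1 + 0.085271 = 0.1853

h = 0.1853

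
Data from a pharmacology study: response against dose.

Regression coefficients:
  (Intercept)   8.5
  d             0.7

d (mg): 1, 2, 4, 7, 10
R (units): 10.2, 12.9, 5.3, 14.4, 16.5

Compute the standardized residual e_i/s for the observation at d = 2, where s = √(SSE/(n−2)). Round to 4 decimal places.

d=1: R̂ = 8.5 + 0.7·1 = 9.2; e = 10.2 − 9.2 = 1
d=2: R̂ = 8.5 + 0.7·2 = 9.9; e = 12.9 − 9.9 = 3
d=4: R̂ = 8.5 + 0.7·4 = 11.3; e = 5.3 − 11.3 = -6
d=7: R̂ = 8.5 + 0.7·7 = 13.4; e = 14.4 − 13.4 = 1
d=10: R̂ = 8.5 + 0.7·10 = 15.5; e = 16.5 − 15.5 = 1
SSE = 1 + 9 + 36 + 1 + 1 = 48
s = √(48/3) = 4
e/s = 3 / 4 = 0.7500

0.7500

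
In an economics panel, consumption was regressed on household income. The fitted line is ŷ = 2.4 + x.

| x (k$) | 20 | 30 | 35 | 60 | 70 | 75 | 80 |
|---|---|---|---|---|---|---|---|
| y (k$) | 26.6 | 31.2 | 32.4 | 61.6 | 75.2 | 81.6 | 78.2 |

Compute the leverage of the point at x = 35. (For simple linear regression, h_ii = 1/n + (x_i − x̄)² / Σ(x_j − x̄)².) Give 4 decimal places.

x̄ = (20 + 30 + 35 + 60 + 70 + 75 + 80)/7 = 52.8571
Σ(x − x̄)² = 1079.59 + 522.449 + 318.878 + 51.0204 + 293.878 + 490.306 + 736.735 = 3492.86
h = 1/7 + (-17.8571)²/3492.86 = 0.142857 + 0.0912942 = 0.2342

h = 0.2342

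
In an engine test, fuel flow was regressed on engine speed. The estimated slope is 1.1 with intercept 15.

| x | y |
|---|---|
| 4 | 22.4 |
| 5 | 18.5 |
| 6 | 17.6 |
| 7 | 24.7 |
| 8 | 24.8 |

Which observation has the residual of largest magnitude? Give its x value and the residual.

x = 6, r = -4

x=4: ŷ = 15 + 1.1·4 = 19.4; r = 22.4 − 19.4 = 3
x=5: ŷ = 15 + 1.1·5 = 20.5; r = 18.5 − 20.5 = -2
x=6: ŷ = 15 + 1.1·6 = 21.6; r = 17.6 − 21.6 = -4
x=7: ŷ = 15 + 1.1·7 = 22.7; r = 24.7 − 22.7 = 2
x=8: ŷ = 15 + 1.1·8 = 23.8; r = 24.8 − 23.8 = 1
Largest |r| is 4 at x = 6, residual -4.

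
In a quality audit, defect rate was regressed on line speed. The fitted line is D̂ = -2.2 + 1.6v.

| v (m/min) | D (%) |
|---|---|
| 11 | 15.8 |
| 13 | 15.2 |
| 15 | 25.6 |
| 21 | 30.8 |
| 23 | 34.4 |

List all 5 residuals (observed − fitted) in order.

v=11: D̂ = -2.2 + 1.6·11 = 15.4; e = 15.8 − 15.4 = 0.4
v=13: D̂ = -2.2 + 1.6·13 = 18.6; e = 15.2 − 18.6 = -3.4
v=15: D̂ = -2.2 + 1.6·15 = 21.8; e = 25.6 − 21.8 = 3.8
v=21: D̂ = -2.2 + 1.6·21 = 31.4; e = 30.8 − 31.4 = -0.6
v=23: D̂ = -2.2 + 1.6·23 = 34.6; e = 34.4 − 34.6 = -0.2

0.4, -3.4, 3.8, -0.6, -0.2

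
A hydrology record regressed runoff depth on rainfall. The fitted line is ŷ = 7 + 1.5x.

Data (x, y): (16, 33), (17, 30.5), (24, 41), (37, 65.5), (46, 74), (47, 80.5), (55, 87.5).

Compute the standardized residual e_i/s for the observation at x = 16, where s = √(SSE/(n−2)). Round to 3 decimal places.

0.725

x=16: ŷ = 7 + 1.5·16 = 31; e = 33 − 31 = 2
x=17: ŷ = 7 + 1.5·17 = 32.5; e = 30.5 − 32.5 = -2
x=24: ŷ = 7 + 1.5·24 = 43; e = 41 − 43 = -2
x=37: ŷ = 7 + 1.5·37 = 62.5; e = 65.5 − 62.5 = 3
x=46: ŷ = 7 + 1.5·46 = 76; e = 74 − 76 = -2
x=47: ŷ = 7 + 1.5·47 = 77.5; e = 80.5 − 77.5 = 3
x=55: ŷ = 7 + 1.5·55 = 89.5; e = 87.5 − 89.5 = -2
SSE = 4 + 4 + 4 + 9 + 4 + 9 + 4 = 38
s = √(38/5) = 2.75681
e/s = 2 / 2.75681 = 0.725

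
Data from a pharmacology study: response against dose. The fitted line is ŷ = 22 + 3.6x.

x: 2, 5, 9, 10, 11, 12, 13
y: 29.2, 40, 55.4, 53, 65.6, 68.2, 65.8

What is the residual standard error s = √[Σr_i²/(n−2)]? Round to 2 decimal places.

x=2: ŷ = 22 + 3.6·2 = 29.2; r = 29.2 − 29.2 = 0
x=5: ŷ = 22 + 3.6·5 = 40; r = 40 − 40 = 0
x=9: ŷ = 22 + 3.6·9 = 54.4; r = 55.4 − 54.4 = 1
x=10: ŷ = 22 + 3.6·10 = 58; r = 53 − 58 = -5
x=11: ŷ = 22 + 3.6·11 = 61.6; r = 65.6 − 61.6 = 4
x=12: ŷ = 22 + 3.6·12 = 65.2; r = 68.2 − 65.2 = 3
x=13: ŷ = 22 + 3.6·13 = 68.8; r = 65.8 − 68.8 = -3
SSE = 0 + 0 + 1 + 25 + 16 + 9 + 9 = 60
s = √(60/5) = √12 ≈ 3.46

s = 3.46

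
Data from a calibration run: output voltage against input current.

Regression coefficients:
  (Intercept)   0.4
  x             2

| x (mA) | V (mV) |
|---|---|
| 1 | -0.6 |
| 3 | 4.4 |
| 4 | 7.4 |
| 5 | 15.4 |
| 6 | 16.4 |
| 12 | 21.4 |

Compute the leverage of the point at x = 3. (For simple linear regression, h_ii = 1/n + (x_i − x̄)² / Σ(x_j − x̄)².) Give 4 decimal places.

h = 0.2329

x̄ = (1 + 3 + 4 + 5 + 6 + 12)/6 = 5.16667
Σ(x − x̄)² = 17.3611 + 4.69444 + 1.36111 + 0.0277778 + 0.694444 + 46.6944 = 70.8333
h = 1/6 + (-2.16667)²/70.8333 = 0.166667 + 0.0662745 = 0.2329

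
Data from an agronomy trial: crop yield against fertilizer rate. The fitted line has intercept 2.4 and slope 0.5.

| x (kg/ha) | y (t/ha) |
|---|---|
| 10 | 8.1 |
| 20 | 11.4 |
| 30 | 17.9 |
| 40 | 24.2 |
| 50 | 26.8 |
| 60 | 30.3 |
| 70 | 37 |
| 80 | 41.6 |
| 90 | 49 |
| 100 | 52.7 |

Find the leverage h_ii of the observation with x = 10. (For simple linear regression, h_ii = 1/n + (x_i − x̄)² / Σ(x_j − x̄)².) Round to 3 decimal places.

h = 0.345

x̄ = (10 + 20 + 30 + 40 + 50 + 60 + 70 + 80 + 90 + 100)/10 = 55
Σ(x − x̄)² = 2025 + 1225 + 625 + 225 + 25 + 25 + 225 + 625 + 1225 + 2025 = 8250
h = 1/10 + (-45)²/8250 = 0.1 + 0.245455 = 0.345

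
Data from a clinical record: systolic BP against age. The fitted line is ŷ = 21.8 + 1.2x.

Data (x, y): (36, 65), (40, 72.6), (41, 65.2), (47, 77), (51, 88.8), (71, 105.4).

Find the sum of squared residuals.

SSE = 79.12

x=36: ŷ = 21.8 + 1.2·36 = 65; r = 65 − 65 = 0
x=40: ŷ = 21.8 + 1.2·40 = 69.8; r = 72.6 − 69.8 = 2.8
x=41: ŷ = 21.8 + 1.2·41 = 71; r = 65.2 − 71 = -5.8
x=47: ŷ = 21.8 + 1.2·47 = 78.2; r = 77 − 78.2 = -1.2
x=51: ŷ = 21.8 + 1.2·51 = 83; r = 88.8 − 83 = 5.8
x=71: ŷ = 21.8 + 1.2·71 = 107; r = 105.4 − 107 = -1.6
SSE = 0 + 7.84 + 33.64 + 1.44 + 33.64 + 2.56 = 79.12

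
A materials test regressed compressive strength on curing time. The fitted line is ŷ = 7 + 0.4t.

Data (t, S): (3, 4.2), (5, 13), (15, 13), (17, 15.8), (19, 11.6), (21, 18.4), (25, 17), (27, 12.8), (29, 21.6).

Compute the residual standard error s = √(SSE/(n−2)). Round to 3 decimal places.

s = 3.546

t=3: ŷ = 7 + 0.4·3 = 8.2; e = 4.2 − 8.2 = -4
t=5: ŷ = 7 + 0.4·5 = 9; e = 13 − 9 = 4
t=15: ŷ = 7 + 0.4·15 = 13; e = 13 − 13 = 0
t=17: ŷ = 7 + 0.4·17 = 13.8; e = 15.8 − 13.8 = 2
t=19: ŷ = 7 + 0.4·19 = 14.6; e = 11.6 − 14.6 = -3
t=21: ŷ = 7 + 0.4·21 = 15.4; e = 18.4 − 15.4 = 3
t=25: ŷ = 7 + 0.4·25 = 17; e = 17 − 17 = 0
t=27: ŷ = 7 + 0.4·27 = 17.8; e = 12.8 − 17.8 = -5
t=29: ŷ = 7 + 0.4·29 = 18.6; e = 21.6 − 18.6 = 3
SSE = 16 + 16 + 0 + 4 + 9 + 9 + 0 + 25 + 9 = 88
s = √(88/7) = √12.5714 ≈ 3.546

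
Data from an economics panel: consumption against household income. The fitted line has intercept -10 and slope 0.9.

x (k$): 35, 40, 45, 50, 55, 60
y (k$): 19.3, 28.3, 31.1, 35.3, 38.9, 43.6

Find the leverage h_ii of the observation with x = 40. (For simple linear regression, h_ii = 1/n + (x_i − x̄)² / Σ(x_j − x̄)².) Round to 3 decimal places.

x̄ = (35 + 40 + 45 + 50 + 55 + 60)/6 = 47.5
Σ(x − x̄)² = 156.25 + 56.25 + 6.25 + 6.25 + 56.25 + 156.25 = 437.5
h = 1/6 + (-7.5)²/437.5 = 0.166667 + 0.128571 = 0.295

h = 0.295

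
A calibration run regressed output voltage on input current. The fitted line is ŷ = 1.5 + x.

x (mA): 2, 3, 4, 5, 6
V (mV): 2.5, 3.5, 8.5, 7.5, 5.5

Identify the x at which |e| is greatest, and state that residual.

x = 4, e = 3

x=2: ŷ = 1.5 + 2 = 3.5; e = 2.5 − 3.5 = -1
x=3: ŷ = 1.5 + 3 = 4.5; e = 3.5 − 4.5 = -1
x=4: ŷ = 1.5 + 4 = 5.5; e = 8.5 − 5.5 = 3
x=5: ŷ = 1.5 + 5 = 6.5; e = 7.5 − 6.5 = 1
x=6: ŷ = 1.5 + 6 = 7.5; e = 5.5 − 7.5 = -2
Largest |e| is 3 at x = 4, residual 3.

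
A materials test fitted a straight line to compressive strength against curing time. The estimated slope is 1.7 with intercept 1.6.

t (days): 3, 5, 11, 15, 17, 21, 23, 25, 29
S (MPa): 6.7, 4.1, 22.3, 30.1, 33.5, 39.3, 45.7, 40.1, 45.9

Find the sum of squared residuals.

t=3: ŷ = 1.6 + 1.7·3 = 6.7; r = 6.7 − 6.7 = 0
t=5: ŷ = 1.6 + 1.7·5 = 10.1; r = 4.1 − 10.1 = -6
t=11: ŷ = 1.6 + 1.7·11 = 20.3; r = 22.3 − 20.3 = 2
t=15: ŷ = 1.6 + 1.7·15 = 27.1; r = 30.1 − 27.1 = 3
t=17: ŷ = 1.6 + 1.7·17 = 30.5; r = 33.5 − 30.5 = 3
t=21: ŷ = 1.6 + 1.7·21 = 37.3; r = 39.3 − 37.3 = 2
t=23: ŷ = 1.6 + 1.7·23 = 40.7; r = 45.7 − 40.7 = 5
t=25: ŷ = 1.6 + 1.7·25 = 44.1; r = 40.1 − 44.1 = -4
t=29: ŷ = 1.6 + 1.7·29 = 50.9; r = 45.9 − 50.9 = -5
SSE = 0 + 36 + 4 + 9 + 9 + 4 + 25 + 16 + 25 = 128

SSE = 128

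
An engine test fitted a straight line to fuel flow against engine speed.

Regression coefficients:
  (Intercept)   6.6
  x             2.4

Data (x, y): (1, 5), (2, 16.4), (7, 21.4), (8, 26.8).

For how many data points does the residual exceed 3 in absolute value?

x=1: ŷ = 6.6 + 2.4·1 = 9; r = 5 − 9 = -4
x=2: ŷ = 6.6 + 2.4·2 = 11.4; r = 16.4 − 11.4 = 5
x=7: ŷ = 6.6 + 2.4·7 = 23.4; r = 21.4 − 23.4 = -2
x=8: ŷ = 6.6 + 2.4·8 = 25.8; r = 26.8 − 25.8 = 1
|r| > 3: x=1 (|r|=4), x=2 (|r|=5) → 2

2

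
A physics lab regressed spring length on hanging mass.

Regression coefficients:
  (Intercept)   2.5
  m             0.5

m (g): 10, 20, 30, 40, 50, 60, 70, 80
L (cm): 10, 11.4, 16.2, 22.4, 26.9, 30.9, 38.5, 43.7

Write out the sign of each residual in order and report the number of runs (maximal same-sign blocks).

3 runs

m=10: ŷ = 2.5 + 0.5·10 = 7.5; r = 10 − 7.5 = 2.5
m=20: ŷ = 2.5 + 0.5·20 = 12.5; r = 11.4 − 12.5 = -1.1
m=30: ŷ = 2.5 + 0.5·30 = 17.5; r = 16.2 − 17.5 = -1.3
m=40: ŷ = 2.5 + 0.5·40 = 22.5; r = 22.4 − 22.5 = -0.1
m=50: ŷ = 2.5 + 0.5·50 = 27.5; r = 26.9 − 27.5 = -0.6
m=60: ŷ = 2.5 + 0.5·60 = 32.5; r = 30.9 − 32.5 = -1.6
m=70: ŷ = 2.5 + 0.5·70 = 37.5; r = 38.5 − 37.5 = 1
m=80: ŷ = 2.5 + 0.5·80 = 42.5; r = 43.7 − 42.5 = 1.2
Signs: + − − − − − + +
Runs: +×1, −×5, +×2 → 3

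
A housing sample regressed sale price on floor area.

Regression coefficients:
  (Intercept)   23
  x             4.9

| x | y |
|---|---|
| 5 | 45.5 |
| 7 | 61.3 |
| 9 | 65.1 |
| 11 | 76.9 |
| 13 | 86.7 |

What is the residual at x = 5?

ŷ = 23 + 4.9·5 = 47.5
e = 45.5 − 47.5 = -2

e = -2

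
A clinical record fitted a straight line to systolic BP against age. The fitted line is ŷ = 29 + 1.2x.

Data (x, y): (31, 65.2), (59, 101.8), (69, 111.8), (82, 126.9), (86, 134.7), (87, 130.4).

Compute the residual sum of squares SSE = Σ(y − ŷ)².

x=31: ŷ = 29 + 1.2·31 = 66.2; e = 65.2 − 66.2 = -1
x=59: ŷ = 29 + 1.2·59 = 99.8; e = 101.8 − 99.8 = 2
x=69: ŷ = 29 + 1.2·69 = 111.8; e = 111.8 − 111.8 = 0
x=82: ŷ = 29 + 1.2·82 = 127.4; e = 126.9 − 127.4 = -0.5
x=86: ŷ = 29 + 1.2·86 = 132.2; e = 134.7 − 132.2 = 2.5
x=87: ŷ = 29 + 1.2·87 = 133.4; e = 130.4 − 133.4 = -3
SSE = 1 + 4 + 0 + 0.25 + 6.25 + 9 = 20.5

SSE = 20.5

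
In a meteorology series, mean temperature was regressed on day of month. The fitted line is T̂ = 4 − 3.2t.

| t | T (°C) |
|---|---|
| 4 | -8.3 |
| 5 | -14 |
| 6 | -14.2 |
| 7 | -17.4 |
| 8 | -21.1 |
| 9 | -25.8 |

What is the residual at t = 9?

T̂ = 4 − 3.2·9 = -24.8
r = -25.8 − (-24.8) = -1

r = -1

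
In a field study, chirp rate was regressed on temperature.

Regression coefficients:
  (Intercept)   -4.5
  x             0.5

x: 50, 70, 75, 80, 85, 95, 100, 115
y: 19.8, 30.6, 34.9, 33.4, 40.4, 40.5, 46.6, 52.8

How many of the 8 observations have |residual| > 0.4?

6

x=50: ŷ = -4.5 + 0.5·50 = 20.5; r = 19.8 − 20.5 = -0.7
x=70: ŷ = -4.5 + 0.5·70 = 30.5; r = 30.6 − 30.5 = 0.1
x=75: ŷ = -4.5 + 0.5·75 = 33; r = 34.9 − 33 = 1.9
x=80: ŷ = -4.5 + 0.5·80 = 35.5; r = 33.4 − 35.5 = -2.1
x=85: ŷ = -4.5 + 0.5·85 = 38; r = 40.4 − 38 = 2.4
x=95: ŷ = -4.5 + 0.5·95 = 43; r = 40.5 − 43 = -2.5
x=100: ŷ = -4.5 + 0.5·100 = 45.5; r = 46.6 − 45.5 = 1.1
x=115: ŷ = -4.5 + 0.5·115 = 53; r = 52.8 − 53 = -0.2
|r| > 0.4: x=50 (|r|=0.7), x=75 (|r|=1.9), x=80 (|r|=2.1), x=85 (|r|=2.4), x=95 (|r|=2.5), x=100 (|r|=1.1) → 6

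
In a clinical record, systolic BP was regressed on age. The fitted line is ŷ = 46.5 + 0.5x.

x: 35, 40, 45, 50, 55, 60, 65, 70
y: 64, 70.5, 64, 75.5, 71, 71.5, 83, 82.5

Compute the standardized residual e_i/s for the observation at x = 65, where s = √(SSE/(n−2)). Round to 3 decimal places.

0.943

x=35: ŷ = 46.5 + 0.5·35 = 64; e = 64 − 64 = 0
x=40: ŷ = 46.5 + 0.5·40 = 66.5; e = 70.5 − 66.5 = 4
x=45: ŷ = 46.5 + 0.5·45 = 69; e = 64 − 69 = -5
x=50: ŷ = 46.5 + 0.5·50 = 71.5; e = 75.5 − 71.5 = 4
x=55: ŷ = 46.5 + 0.5·55 = 74; e = 71 − 74 = -3
x=60: ŷ = 46.5 + 0.5·60 = 76.5; e = 71.5 − 76.5 = -5
x=65: ŷ = 46.5 + 0.5·65 = 79; e = 83 − 79 = 4
x=70: ŷ = 46.5 + 0.5·70 = 81.5; e = 82.5 − 81.5 = 1
SSE = 0 + 16 + 25 + 16 + 9 + 25 + 16 + 1 = 108
s = √(108/6) = 4.24264
e/s = 4 / 4.24264 = 0.943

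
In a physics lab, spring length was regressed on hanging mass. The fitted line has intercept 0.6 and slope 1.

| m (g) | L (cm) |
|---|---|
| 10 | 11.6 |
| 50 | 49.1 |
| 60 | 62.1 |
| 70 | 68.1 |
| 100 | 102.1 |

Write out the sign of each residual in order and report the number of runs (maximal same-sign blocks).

m=10: ŷ = 0.6 + 10 = 10.6; e = 11.6 − 10.6 = 1
m=50: ŷ = 0.6 + 50 = 50.6; e = 49.1 − 50.6 = -1.5
m=60: ŷ = 0.6 + 60 = 60.6; e = 62.1 − 60.6 = 1.5
m=70: ŷ = 0.6 + 70 = 70.6; e = 68.1 − 70.6 = -2.5
m=100: ŷ = 0.6 + 100 = 100.6; e = 102.1 − 100.6 = 1.5
Signs: + − + − +
Runs: +×1, −×1, +×1, −×1, +×1 → 5

5 runs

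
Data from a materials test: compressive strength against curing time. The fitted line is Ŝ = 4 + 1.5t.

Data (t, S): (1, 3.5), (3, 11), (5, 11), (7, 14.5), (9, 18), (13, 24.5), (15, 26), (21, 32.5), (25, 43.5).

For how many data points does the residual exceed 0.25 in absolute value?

8

t=1: Ŝ = 4 + 1.5·1 = 5.5; e = 3.5 − 5.5 = -2
t=3: Ŝ = 4 + 1.5·3 = 8.5; e = 11 − 8.5 = 2.5
t=5: Ŝ = 4 + 1.5·5 = 11.5; e = 11 − 11.5 = -0.5
t=7: Ŝ = 4 + 1.5·7 = 14.5; e = 14.5 − 14.5 = 0
t=9: Ŝ = 4 + 1.5·9 = 17.5; e = 18 − 17.5 = 0.5
t=13: Ŝ = 4 + 1.5·13 = 23.5; e = 24.5 − 23.5 = 1
t=15: Ŝ = 4 + 1.5·15 = 26.5; e = 26 − 26.5 = -0.5
t=21: Ŝ = 4 + 1.5·21 = 35.5; e = 32.5 − 35.5 = -3
t=25: Ŝ = 4 + 1.5·25 = 41.5; e = 43.5 − 41.5 = 2
|e| > 0.25: t=1 (|e|=2), t=3 (|e|=2.5), t=5 (|e|=0.5), t=9 (|e|=0.5), t=13 (|e|=1), t=15 (|e|=0.5), t=21 (|e|=3), t=25 (|e|=2) → 8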